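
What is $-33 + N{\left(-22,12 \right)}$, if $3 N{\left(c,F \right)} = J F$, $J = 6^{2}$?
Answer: $111$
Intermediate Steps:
$J = 36$
$N{\left(c,F \right)} = 12 F$ ($N{\left(c,F \right)} = \frac{36 F}{3} = 12 F$)
$-33 + N{\left(-22,12 \right)} = -33 + 12 \cdot 12 = -33 + 144 = 111$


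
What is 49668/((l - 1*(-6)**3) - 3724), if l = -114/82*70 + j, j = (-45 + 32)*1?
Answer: -2036388/148351 ≈ -13.727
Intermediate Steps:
j = -13 (j = -13*1 = -13)
l = -4523/41 (l = -114/82*70 - 13 = -114*1/82*70 - 13 = -57/41*70 - 13 = -3990/41 - 13 = -4523/41 ≈ -110.32)
49668/((l - 1*(-6)**3) - 3724) = 49668/((-4523/41 - 1*(-6)**3) - 3724) = 49668/((-4523/41 - 1*(-216)) - 3724) = 49668/((-4523/41 + 216) - 3724) = 49668/(4333/41 - 3724) = 49668/(-148351/41) = 49668*(-41/148351) = -2036388/148351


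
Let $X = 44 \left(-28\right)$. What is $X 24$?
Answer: $-29568$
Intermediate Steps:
$X = -1232$
$X 24 = \left(-1232\right) 24 = -29568$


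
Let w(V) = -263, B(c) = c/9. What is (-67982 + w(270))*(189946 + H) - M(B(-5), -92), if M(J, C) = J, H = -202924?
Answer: 7971152495/9 ≈ 8.8568e+8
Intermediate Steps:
B(c) = c/9 (B(c) = c*(⅑) = c/9)
(-67982 + w(270))*(189946 + H) - M(B(-5), -92) = (-67982 - 263)*(189946 - 202924) - (-5)/9 = -68245*(-12978) - 1*(-5/9) = 885683610 + 5/9 = 7971152495/9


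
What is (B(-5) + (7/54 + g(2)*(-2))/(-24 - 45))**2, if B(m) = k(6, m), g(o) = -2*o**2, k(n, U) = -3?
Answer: 145178401/13883076 ≈ 10.457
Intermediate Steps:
B(m) = -3
(B(-5) + (7/54 + g(2)*(-2))/(-24 - 45))**2 = (-3 + (7/54 - 2*2**2*(-2))/(-24 - 45))**2 = (-3 + (7*(1/54) - 2*4*(-2))/(-69))**2 = (-3 + (7/54 - 8*(-2))*(-1/69))**2 = (-3 + (7/54 + 16)*(-1/69))**2 = (-3 + (871/54)*(-1/69))**2 = (-3 - 871/3726)**2 = (-12049/3726)**2 = 145178401/13883076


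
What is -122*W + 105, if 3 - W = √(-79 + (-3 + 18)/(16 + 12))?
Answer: -261 + 793*I*√91/7 ≈ -261.0 + 1080.7*I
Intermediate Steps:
W = 3 - 13*I*√91/14 (W = 3 - √(-79 + (-3 + 18)/(16 + 12)) = 3 - √(-79 + 15/28) = 3 - √(-2197/28) = 3 - 13*I*√91/14 ≈ 3.0 - 8.858*I)
-122*W + 105 = -122*(3 - 13*I*√91/14) + 105 = (-366 + 793*I*√91/7) + 105 = -261 + 793*I*√91/7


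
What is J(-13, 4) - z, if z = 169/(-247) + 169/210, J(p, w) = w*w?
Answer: 63359/3990 ≈ 15.879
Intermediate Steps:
J(p, w) = w²
z = 481/3990 (z = 169*(-1/247) + 169*(1/210) = -13/19 + 169/210 = 481/3990 ≈ 0.12055)
J(-13, 4) - z = 4² - 1*481/3990 = 16 - 481/3990 = 63359/3990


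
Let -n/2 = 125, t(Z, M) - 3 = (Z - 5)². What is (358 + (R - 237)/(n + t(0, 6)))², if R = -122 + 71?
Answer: 176730436/1369 ≈ 1.2909e+5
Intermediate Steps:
t(Z, M) = 3 + (-5 + Z)² (t(Z, M) = 3 + (Z - 5)² = 3 + (-5 + Z)²)
n = -250 (n = -2*125 = -250)
R = -51
(358 + (R - 237)/(n + t(0, 6)))² = (358 + (-51 - 237)/(-250 + (3 + (-5 + 0)²)))² = (358 - 288/(-250 + (3 + (-5)²)))² = (358 - 288/(-250 + (3 + 25)))² = (358 - 288/(-250 + 28))² = (358 - 288/(-222))² = (358 - 288*(-1/222))² = (358 + 48/37)² = (13294/37)² = 176730436/1369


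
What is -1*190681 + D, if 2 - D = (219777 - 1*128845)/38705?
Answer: -7380321627/38705 ≈ -1.9068e+5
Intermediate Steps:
D = -13522/38705 (D = 2 - (219777 - 1*128845)/38705 = 2 - (219777 - 128845)/38705 = 2 - 90932/38705 = -13522/38705 ≈ -0.34936)
-1*190681 + D = -1*190681 - 13522/38705 = -190681 - 13522/38705 = -7380321627/38705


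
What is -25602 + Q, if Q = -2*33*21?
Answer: -26988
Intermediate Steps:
Q = -1386 (Q = -66*21 = -1386)
-25602 + Q = -25602 - 1386 = -26988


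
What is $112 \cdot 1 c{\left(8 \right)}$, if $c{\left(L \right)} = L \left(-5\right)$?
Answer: $-4480$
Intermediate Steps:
$c{\left(L \right)} = - 5 L$
$112 \cdot 1 c{\left(8 \right)} = 112 \cdot 1 \left(\left(-5\right) 8\right) = 112 \left(-40\right) = -4480$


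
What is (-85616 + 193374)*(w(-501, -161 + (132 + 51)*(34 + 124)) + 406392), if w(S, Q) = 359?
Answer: 43830674258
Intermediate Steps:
(-85616 + 193374)*(w(-501, -161 + (132 + 51)*(34 + 124)) + 406392) = (-85616 + 193374)*(359 + 406392) = 107758*406751 = 43830674258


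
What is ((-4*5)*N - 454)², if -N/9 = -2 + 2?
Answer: 206116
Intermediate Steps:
N = 0 (N = -9*(-2 + 2) = -9*0 = 0)
((-4*5)*N - 454)² = (-4*5*0 - 454)² = (-20*0 - 454)² = (0 - 454)² = (-454)² = 206116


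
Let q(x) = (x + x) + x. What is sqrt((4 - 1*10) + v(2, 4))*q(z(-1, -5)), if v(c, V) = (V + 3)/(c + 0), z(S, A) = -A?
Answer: 15*I*sqrt(10)/2 ≈ 23.717*I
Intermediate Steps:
v(c, V) = (3 + V)/c
q(x) = 3*x (q(x) = 2*x + x = 3*x)
sqrt((4 - 1*10) + v(2, 4))*q(z(-1, -5)) = sqrt((4 - 1*10) + (3 + 4)/2)*(3*(-1*(-5))) = sqrt((4 - 10) + (1/2)*7)*(3*5) = sqrt(-6 + 7/2)*15 = sqrt(-5/2)*15 = (I*sqrt(10)/2)*15 = 15*I*sqrt(10)/2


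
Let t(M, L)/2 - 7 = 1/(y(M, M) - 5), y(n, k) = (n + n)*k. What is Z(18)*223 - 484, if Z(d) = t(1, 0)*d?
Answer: 53036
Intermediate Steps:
y(n, k) = 2*k*n (y(n, k) = (2*n)*k = 2*k*n)
t(M, L) = 14 + 2/(-5 + 2*M²) (t(M, L) = 14 + 2/(2*M*M - 5) = 14 + 2/(2*M² - 5) = 14 + 2/(-5 + 2*M²))
Z(d) = 40*d/3 (Z(d) = (4*(-17 + 7*1²)/(-5 + 2*1²))*d = (4*(-17 + 7*1)/(-5 + 2*1))*d = (4*(-17 + 7)/(-5 + 2))*d = (4*(-10)/(-3))*d = (4*(-⅓)*(-10))*d = 40*d/3)
Z(18)*223 - 484 = ((40/3)*18)*223 - 484 = 240*223 - 484 = 53520 - 484 = 53036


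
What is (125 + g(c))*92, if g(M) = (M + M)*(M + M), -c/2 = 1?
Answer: 12972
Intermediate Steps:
c = -2 (c = -2*1 = -2)
g(M) = 4*M² (g(M) = (2*M)*(2*M) = 4*M²)
(125 + g(c))*92 = (125 + 4*(-2)²)*92 = (125 + 4*4)*92 = (125 + 16)*92 = 141*92 = 12972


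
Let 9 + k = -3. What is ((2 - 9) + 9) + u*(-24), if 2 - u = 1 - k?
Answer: 266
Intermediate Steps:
k = -12 (k = -9 - 3 = -12)
u = -11 (u = 2 - (1 - 1*(-12)) = 2 - (1 + 12) = 2 - 1*13 = 2 - 13 = -11)
((2 - 9) + 9) + u*(-24) = ((2 - 9) + 9) - 11*(-24) = (-7 + 9) + 264 = 2 + 264 = 266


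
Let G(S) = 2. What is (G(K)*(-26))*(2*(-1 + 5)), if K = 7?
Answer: -416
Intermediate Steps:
(G(K)*(-26))*(2*(-1 + 5)) = (2*(-26))*(2*(-1 + 5)) = -104*4 = -52*8 = -416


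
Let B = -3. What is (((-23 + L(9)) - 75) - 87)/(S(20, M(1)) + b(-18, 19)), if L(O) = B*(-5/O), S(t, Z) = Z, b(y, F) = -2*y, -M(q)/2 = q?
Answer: -275/51 ≈ -5.3922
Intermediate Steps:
M(q) = -2*q
L(O) = 15/O (L(O) = -(-15)/O = 15/O)
(((-23 + L(9)) - 75) - 87)/(S(20, M(1)) + b(-18, 19)) = (((-23 + 15/9) - 75) - 87)/(-2*1 - 2*(-18)) = (((-23 + 15*(1/9)) - 75) - 87)/(-2 + 36) = (((-23 + 5/3) - 75) - 87)/34 = ((-64/3 - 75) - 87)*(1/34) = (-289/3 - 87)*(1/34) = -550/3*1/34 = -275/51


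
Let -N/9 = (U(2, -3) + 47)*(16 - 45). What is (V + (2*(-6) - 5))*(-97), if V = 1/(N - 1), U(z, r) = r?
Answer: 18935370/11483 ≈ 1649.0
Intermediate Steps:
N = 11484 (N = -9*(-3 + 47)*(16 - 45) = -396*(-29) = -9*(-1276) = 11484)
V = 1/11483 (V = 1/(11484 - 1) = 1/11483 ≈ 8.7085e-5)
(V + (2*(-6) - 5))*(-97) = (1/11483 + (2*(-6) - 5))*(-97) = (1/11483 + (-12 - 5))*(-97) = (1/11483 - 17)*(-97) = -195210/11483*(-97) = 18935370/11483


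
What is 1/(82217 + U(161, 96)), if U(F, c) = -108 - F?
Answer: 1/81948 ≈ 1.2203e-5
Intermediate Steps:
1/(82217 + U(161, 96)) = 1/(82217 + (-108 - 1*161)) = 1/(82217 + (-108 - 161)) = 1/(82217 - 269) = 1/81948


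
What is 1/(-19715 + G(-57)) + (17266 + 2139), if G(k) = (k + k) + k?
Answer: 385887829/19886 ≈ 19405.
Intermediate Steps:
G(k) = 3*k (G(k) = 2*k + k = 3*k)
1/(-19715 + G(-57)) + (17266 + 2139) = 1/(-19715 + 3*(-57)) + (17266 + 2139) = 1/(-19715 - 171) + 19405 = 1/(-19886) + 19405 = -1/19886 + 19405 = 385887829/19886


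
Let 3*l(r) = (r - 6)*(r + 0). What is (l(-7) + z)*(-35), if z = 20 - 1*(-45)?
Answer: -10010/3 ≈ -3336.7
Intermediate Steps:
z = 65 (z = 20 + 45 = 65)
l(r) = r*(-6 + r)/3 (l(r) = ((r - 6)*(r + 0))/3 = ((-6 + r)*r)/3 = (r*(-6 + r))/3 = r*(-6 + r)/3)
(l(-7) + z)*(-35) = ((⅓)*(-7)*(-6 - 7) + 65)*(-35) = ((⅓)*(-7)*(-13) + 65)*(-35) = (91/3 + 65)*(-35) = (286/3)*(-35) = -10010/3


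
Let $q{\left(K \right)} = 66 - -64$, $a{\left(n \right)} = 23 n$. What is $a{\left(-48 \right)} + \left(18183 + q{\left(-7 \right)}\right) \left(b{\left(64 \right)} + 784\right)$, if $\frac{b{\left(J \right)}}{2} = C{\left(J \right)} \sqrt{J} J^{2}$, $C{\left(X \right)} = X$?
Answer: $76824645440$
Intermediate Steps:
$q{\left(K \right)} = 130$ ($q{\left(K \right)} = 66 + 64 = 130$)
$b{\left(J \right)} = 2 J^{\frac{7}{2}}$ ($b{\left(J \right)} = 2 J \sqrt{J} J^{2} = 2 J^{\frac{3}{2}} J^{2} = 2 J^{\frac{7}{2}}$)
$a{\left(-48 \right)} + \left(18183 + q{\left(-7 \right)}\right) \left(b{\left(64 \right)} + 784\right) = 23 \left(-48\right) + \left(18183 + 130\right) \left(2 \cdot 64^{\frac{7}{2}} + 784\right) = -1104 + 18313 \left(2 \cdot 2097152 + 784\right) = -1104 + 18313 \left(4194304 + 784\right) = -1104 + 18313 \cdot 4195088 = -1104 + 76824646544 = 76824645440$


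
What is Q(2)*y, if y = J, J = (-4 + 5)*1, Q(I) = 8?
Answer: 8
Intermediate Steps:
J = 1 (J = 1*1 = 1)
y = 1
Q(2)*y = 8*1 = 8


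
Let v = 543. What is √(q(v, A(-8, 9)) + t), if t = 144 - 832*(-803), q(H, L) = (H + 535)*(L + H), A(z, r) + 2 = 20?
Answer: √1272998 ≈ 1128.3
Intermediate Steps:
A(z, r) = 18 (A(z, r) = -2 + 20 = 18)
q(H, L) = (535 + H)*(H + L)
t = 668240 (t = 144 + 668096 = 668240)
√(q(v, A(-8, 9)) + t) = √((543² + 535*543 + 535*18 + 543*18) + 668240) = √((294849 + 290505 + 9630 + 9774) + 668240) = √(604758 + 668240) = √1272998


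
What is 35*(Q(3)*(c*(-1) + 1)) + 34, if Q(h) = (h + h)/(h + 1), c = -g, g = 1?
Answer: 139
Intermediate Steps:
c = -1 (c = -1*1 = -1)
Q(h) = 2*h/(1 + h) (Q(h) = (2*h)/(1 + h) = 2*h/(1 + h))
35*(Q(3)*(c*(-1) + 1)) + 34 = 35*((2*3/(1 + 3))*(-1*(-1) + 1)) + 34 = 35*((2*3/4)*(1 + 1)) + 34 = 35*((2*3*(¼))*2) + 34 = 35*((3/2)*2) + 34 = 35*3 + 34 = 105 + 34 = 139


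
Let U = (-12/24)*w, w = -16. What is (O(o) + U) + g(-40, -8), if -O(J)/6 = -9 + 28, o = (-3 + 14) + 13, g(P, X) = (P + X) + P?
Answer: -194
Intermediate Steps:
g(P, X) = X + 2*P
o = 24 (o = 11 + 13 = 24)
O(J) = -114 (O(J) = -6*(-9 + 28) = -6*19 = -114)
U = 8 (U = -12/24*(-16) = -12*1/24*(-16) = -½*(-16) = 8)
(O(o) + U) + g(-40, -8) = (-114 + 8) + (-8 + 2*(-40)) = -106 + (-8 - 80) = -106 - 88 = -194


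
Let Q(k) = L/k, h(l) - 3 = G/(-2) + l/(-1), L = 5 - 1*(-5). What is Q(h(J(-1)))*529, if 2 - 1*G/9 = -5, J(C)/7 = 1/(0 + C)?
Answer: -10580/43 ≈ -246.05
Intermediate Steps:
J(C) = 7/C (J(C) = 7/(0 + C) = 7/C)
G = 63 (G = 18 - 9*(-5) = 18 + 45 = 63)
L = 10 (L = 5 + 5 = 10)
h(l) = -57/2 - l (h(l) = 3 + (63/(-2) + l/(-1)) = 3 + (63*(-½) + l*(-1)) = 3 + (-63/2 - l) = -57/2 - l)
Q(k) = 10/k
Q(h(J(-1)))*529 = (10/(-57/2 - 7/(-1)))*529 = (10/(-57/2 - 7*(-1)))*529 = (10/(-57/2 - 1*(-7)))*529 = (10/(-57/2 + 7))*529 = (10/(-43/2))*529 = (10*(-2/43))*529 = -20/43*529 = -10580/43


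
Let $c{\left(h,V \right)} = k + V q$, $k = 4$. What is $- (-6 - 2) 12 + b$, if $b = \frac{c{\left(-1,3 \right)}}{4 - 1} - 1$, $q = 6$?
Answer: $\frac{307}{3} \approx 102.33$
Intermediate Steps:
$c{\left(h,V \right)} = 4 + 6 V$ ($c{\left(h,V \right)} = 4 + V 6 = 4 + 6 V$)
$b = \frac{19}{3}$ ($b = \frac{4 + 6 \cdot 3}{4 - 1} - 1 = \frac{4 + 18}{3} - 1 = 22 \cdot \frac{1}{3} - 1 = \frac{22}{3} - 1 = \frac{19}{3} \approx 6.3333$)
$- (-6 - 2) 12 + b = - (-6 - 2) 12 + \frac{19}{3} = \left(-1\right) \left(-8\right) 12 + \frac{19}{3} = 8 \cdot 12 + \frac{19}{3} = 96 + \frac{19}{3} = \frac{307}{3}$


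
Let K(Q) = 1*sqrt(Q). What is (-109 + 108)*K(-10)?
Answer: -I*sqrt(10) ≈ -3.1623*I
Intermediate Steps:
K(Q) = sqrt(Q)
(-109 + 108)*K(-10) = (-109 + 108)*sqrt(-10) = -I*sqrt(10)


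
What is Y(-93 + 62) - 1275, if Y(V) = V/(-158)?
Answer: -201419/158 ≈ -1274.8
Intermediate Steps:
Y(V) = -V/158 (Y(V) = V*(-1/158) = -V/158)
Y(-93 + 62) - 1275 = -(-93 + 62)/158 - 1275 = -1/158*(-31) - 1275 = 31/158 - 1275 = -201419/158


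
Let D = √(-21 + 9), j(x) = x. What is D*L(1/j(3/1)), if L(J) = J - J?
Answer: 0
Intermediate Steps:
L(J) = 0
D = 2*I*√3 (D = √(-12) = 2*I*√3 ≈ 3.4641*I)
D*L(1/j(3/1)) = (2*I*√3)*0 = 0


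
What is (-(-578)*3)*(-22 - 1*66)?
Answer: -152592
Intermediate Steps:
(-(-578)*3)*(-22 - 1*66) = (-34*(-51))*(-22 - 66) = 1734*(-88) = -152592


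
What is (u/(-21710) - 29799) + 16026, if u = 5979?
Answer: -299017809/21710 ≈ -13773.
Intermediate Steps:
(u/(-21710) - 29799) + 16026 = (5979/(-21710) - 29799) + 16026 = (5979*(-1/21710) - 29799) + 16026 = (-5979/21710 - 29799) + 16026 = -646942269/21710 + 16026 = -299017809/21710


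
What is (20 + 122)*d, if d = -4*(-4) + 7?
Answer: 3266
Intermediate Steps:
d = 23 (d = 16 + 7 = 23)
(20 + 122)*d = (20 + 122)*23 = 142*23 = 3266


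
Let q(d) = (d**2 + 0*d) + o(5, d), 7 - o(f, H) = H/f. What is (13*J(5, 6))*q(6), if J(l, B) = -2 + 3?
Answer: 2717/5 ≈ 543.40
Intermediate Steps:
o(f, H) = 7 - H/f
J(l, B) = 1
q(d) = 7 + d**2 - d/5 (q(d) = (d**2 + 0*d) + (7 - 1*d/5) = (d**2 + 0) + (7 - 1*d*1/5) = d**2 + (7 - d/5) = 7 + d**2 - d/5)
(13*J(5, 6))*q(6) = (13*1)*(7 + 6**2 - 1/5*6) = 13*(7 + 36 - 6/5) = 13*(209/5) = 2717/5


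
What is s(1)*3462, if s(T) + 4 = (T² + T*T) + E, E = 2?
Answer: 0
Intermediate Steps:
s(T) = -2 + 2*T² (s(T) = -4 + ((T² + T*T) + 2) = -4 + ((T² + T²) + 2) = -4 + (2*T² + 2) = -4 + (2 + 2*T²) = -2 + 2*T²)
s(1)*3462 = (-2 + 2*1²)*3462 = (-2 + 2*1)*3462 = (-2 + 2)*3462 = 0*3462 = 0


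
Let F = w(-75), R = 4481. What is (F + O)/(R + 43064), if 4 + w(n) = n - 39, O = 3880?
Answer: 3762/47545 ≈ 0.079125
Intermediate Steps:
w(n) = -43 + n (w(n) = -4 + (n - 39) = -4 + (-39 + n) = -43 + n)
F = -118 (F = -43 - 75 = -118)
(F + O)/(R + 43064) = (-118 + 3880)/(4481 + 43064) = 3762/47545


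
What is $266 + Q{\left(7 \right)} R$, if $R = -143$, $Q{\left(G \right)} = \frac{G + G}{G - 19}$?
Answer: $\frac{2597}{6} \approx 432.83$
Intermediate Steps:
$Q{\left(G \right)} = \frac{2 G}{-19 + G}$
$266 + Q{\left(7 \right)} R = 266 + 2 \cdot 7 \frac{1}{-19 + 7} \left(-143\right) = 266 + 2 \cdot 7 \frac{1}{-12} \left(-143\right) = 266 + 2 \cdot 7 \left(- \frac{1}{12}\right) \left(-143\right) = 266 - - \frac{1001}{6} = 266 + \frac{1001}{6} = \frac{2597}{6}$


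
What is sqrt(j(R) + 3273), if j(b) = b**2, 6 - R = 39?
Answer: sqrt(4362) ≈ 66.045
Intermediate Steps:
R = -33 (R = 6 - 1*39 = 6 - 39 = -33)
sqrt(j(R) + 3273) = sqrt((-33)**2 + 3273) = sqrt(1089 + 3273) = sqrt(4362)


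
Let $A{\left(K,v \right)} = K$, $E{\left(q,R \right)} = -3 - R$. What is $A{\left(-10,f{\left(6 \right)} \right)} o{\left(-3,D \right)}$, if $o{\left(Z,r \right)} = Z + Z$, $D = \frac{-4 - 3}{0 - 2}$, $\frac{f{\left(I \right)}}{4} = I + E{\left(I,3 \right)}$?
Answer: $60$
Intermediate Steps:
$f{\left(I \right)} = -24 + 4 I$ ($f{\left(I \right)} = 4 \left(I - 6\right) = 4 \left(-6 + I\right) = -24 + 4 I$)
$D = \frac{7}{2}$ ($D = - \frac{7}{-2} = \left(-7\right) \left(- \frac{1}{2}\right) = \frac{7}{2} \approx 3.5$)
$o{\left(Z,r \right)} = 2 Z$
$A{\left(-10,f{\left(6 \right)} \right)} o{\left(-3,D \right)} = - 10 \cdot 2 \left(-3\right) = \left(-10\right) \left(-6\right) = 60$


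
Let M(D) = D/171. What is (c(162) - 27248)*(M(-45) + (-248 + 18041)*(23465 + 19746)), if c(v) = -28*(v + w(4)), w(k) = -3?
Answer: -463080356284400/19 ≈ -2.4373e+13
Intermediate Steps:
M(D) = D/171 (M(D) = D*(1/171) = D/171)
c(v) = 84 - 28*v (c(v) = -28*(v - 3) = -28*(-3 + v) = 84 - 28*v)
(c(162) - 27248)*(M(-45) + (-248 + 18041)*(23465 + 19746)) = ((84 - 28*162) - 27248)*((1/171)*(-45) + (-248 + 18041)*(23465 + 19746)) = ((84 - 4536) - 27248)*(-5/19 + 17793*43211) = (-4452 - 27248)*(-5/19 + 768853323) = -31700*14608213132/19 = -463080356284400/19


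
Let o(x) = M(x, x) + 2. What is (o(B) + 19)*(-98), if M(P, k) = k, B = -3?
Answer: -1764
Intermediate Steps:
o(x) = 2 + x (o(x) = x + 2 = 2 + x)
(o(B) + 19)*(-98) = ((2 - 3) + 19)*(-98) = (-1 + 19)*(-98) = 18*(-98) = -1764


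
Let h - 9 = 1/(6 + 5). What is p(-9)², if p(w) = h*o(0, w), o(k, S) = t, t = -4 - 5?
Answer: 810000/121 ≈ 6694.2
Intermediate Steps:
t = -9
o(k, S) = -9
h = 100/11 (h = 9 + 1/(6 + 5) = 9 + 1/11 = 100/11 ≈ 9.0909)
p(w) = -900/11 (p(w) = (100/11)*(-9) = -900/11)
p(-9)² = (-900/11)² = 810000/121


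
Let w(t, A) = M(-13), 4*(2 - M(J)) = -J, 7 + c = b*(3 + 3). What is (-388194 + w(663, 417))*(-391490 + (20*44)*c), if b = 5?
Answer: 288234973125/2 ≈ 1.4412e+11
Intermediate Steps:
c = 23 (c = -7 + 5*(3 + 3) = -7 + 5*6 = -7 + 30 = 23)
M(J) = 2 + J/4 (M(J) = 2 - (-1)*J/4 = 2 + J/4)
w(t, A) = -5/4 (w(t, A) = 2 + (¼)*(-13) = 2 - 13/4 = -5/4)
(-388194 + w(663, 417))*(-391490 + (20*44)*c) = (-388194 - 5/4)*(-391490 + (20*44)*23) = -1552781*(-391490 + 880*23)/4 = -1552781*(-391490 + 20240)/4 = -1552781/4*(-371250) = 288234973125/2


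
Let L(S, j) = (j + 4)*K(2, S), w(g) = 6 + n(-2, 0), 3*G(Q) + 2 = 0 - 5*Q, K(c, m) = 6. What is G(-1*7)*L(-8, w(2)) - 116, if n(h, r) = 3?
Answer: 742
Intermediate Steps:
G(Q) = -⅔ - 5*Q/3 (G(Q) = -⅔ + (0 - 5*Q)/3 = -⅔ + (-5*Q)/3 = -⅔ - 5*Q/3)
w(g) = 9 (w(g) = 6 + 3 = 9)
L(S, j) = 24 + 6*j (L(S, j) = (j + 4)*6 = (4 + j)*6 = 24 + 6*j)
G(-1*7)*L(-8, w(2)) - 116 = (-⅔ - (-5)*7/3)*(24 + 6*9) - 116 = (-⅔ - 5/3*(-7))*(24 + 54) - 116 = (-⅔ + 35/3)*78 - 116 = 11*78 - 116 = 858 - 116 = 742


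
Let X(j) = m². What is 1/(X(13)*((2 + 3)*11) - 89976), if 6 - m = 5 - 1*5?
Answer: -1/87996 ≈ -1.1364e-5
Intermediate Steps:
m = 6 (m = 6 - (5 - 1*5) = 6 - (5 - 5) = 6 - 1*0 = 6 + 0 = 6)
X(j) = 36 (X(j) = 6² = 36)
1/(X(13)*((2 + 3)*11) - 89976) = 1/(36*((2 + 3)*11) - 89976) = 1/(36*(5*11) - 89976) = 1/(36*55 - 89976) = 1/(1980 - 89976) = 1/(-87996) = -1/87996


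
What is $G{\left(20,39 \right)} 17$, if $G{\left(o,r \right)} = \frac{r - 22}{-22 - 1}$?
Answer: $- \frac{289}{23} \approx -12.565$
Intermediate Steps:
$G{\left(o,r \right)} = \frac{22}{23} - \frac{r}{23}$ ($G{\left(o,r \right)} = \frac{-22 + r}{-23} = \left(-22 + r\right) \left(- \frac{1}{23}\right) = \frac{22}{23} - \frac{r}{23}$)
$G{\left(20,39 \right)} 17 = \left(\frac{22}{23} - \frac{39}{23}\right) 17 = \left(- \frac{17}{23}\right) 17 = - \frac{289}{23}$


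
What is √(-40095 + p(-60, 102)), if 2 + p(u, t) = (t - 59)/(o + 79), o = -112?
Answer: 2*I*√10916763/33 ≈ 200.25*I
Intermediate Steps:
p(u, t) = -7/33 - t/33 (p(u, t) = -2 + (t - 59)/(-112 + 79) = -2 + (-59 + t)/(-33) = -2 + (-59 + t)*(-1/33) = -2 + (59/33 - t/33) = -7/33 - t/33)
√(-40095 + p(-60, 102)) = √(-40095 + (-7/33 - 1/33*102)) = √(-40095 + (-7/33 - 34/11)) = √(-40095 - 109/33) = √(-1323244/33) = 2*I*√10916763/33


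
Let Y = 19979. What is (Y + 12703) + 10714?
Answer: 43396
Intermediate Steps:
(Y + 12703) + 10714 = (19979 + 12703) + 10714 = 32682 + 10714 = 43396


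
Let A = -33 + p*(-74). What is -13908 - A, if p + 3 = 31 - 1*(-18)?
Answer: -10471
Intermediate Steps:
p = 46 (p = -3 + (31 - 1*(-18)) = -3 + (31 + 18) = -3 + 49 = 46)
A = -3437 (A = -33 + 46*(-74) = -33 - 3404 = -3437)
-13908 - A = -13908 - 1*(-3437) = -13908 + 3437 = -10471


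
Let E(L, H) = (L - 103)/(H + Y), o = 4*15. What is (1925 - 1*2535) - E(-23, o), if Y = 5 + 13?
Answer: -7909/13 ≈ -608.38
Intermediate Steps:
Y = 18
o = 60
E(L, H) = (-103 + L)/(18 + H) (E(L, H) = (L - 103)/(H + 18) = (-103 + L)/(18 + H))
(1925 - 1*2535) - E(-23, o) = (1925 - 1*2535) - (-103 - 23)/(18 + 60) = (1925 - 2535) - (-126)/78 = -610 - (-126)/78 = -610 - 1*(-21/13) = -610 + 21/13 = -7909/13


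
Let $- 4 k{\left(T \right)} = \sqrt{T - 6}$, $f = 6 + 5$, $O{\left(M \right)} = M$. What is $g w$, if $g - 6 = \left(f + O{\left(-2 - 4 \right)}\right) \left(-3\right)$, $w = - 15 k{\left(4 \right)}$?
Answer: $- \frac{135 i \sqrt{2}}{4} \approx - 47.73 i$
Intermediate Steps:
$f = 11$
$k{\left(T \right)} = - \frac{\sqrt{-6 + T}}{4}$ ($k{\left(T \right)} = - \frac{\sqrt{T - 6}}{4} = - \frac{\sqrt{-6 + T}}{4}$)
$w = \frac{15 i \sqrt{2}}{4}$ ($w = - 15 \left(- \frac{\sqrt{-6 + 4}}{4}\right) = - 15 \left(- \frac{\sqrt{-2}}{4}\right) = - 15 \left(- \frac{i \sqrt{2}}{4}\right) = \frac{15 i \sqrt{2}}{4} \approx 5.3033 i$)
$g = -9$ ($g = 6 + \left(11 - 6\right) \left(-3\right) = 6 + 5 \left(-3\right) = 6 - 15 = -9$)
$g w = - 9 \frac{15 i \sqrt{2}}{4} = - \frac{135 i \sqrt{2}}{4}$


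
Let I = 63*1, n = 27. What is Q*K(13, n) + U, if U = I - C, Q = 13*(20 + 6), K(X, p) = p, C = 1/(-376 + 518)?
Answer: 1304837/142 ≈ 9189.0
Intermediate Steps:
I = 63
C = 1/142 ≈ 0.0070423
Q = 338 (Q = 13*26 = 338)
U = 8945/142 (U = 63 - 1*1/142 = 63 - 1/142 = 8945/142 ≈ 62.993)
Q*K(13, n) + U = 338*27 + 8945/142 = 9126 + 8945/142 = 1304837/142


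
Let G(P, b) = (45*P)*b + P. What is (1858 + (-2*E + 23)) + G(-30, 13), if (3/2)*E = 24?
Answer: -15731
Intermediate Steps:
G(P, b) = P + 45*P*b (G(P, b) = 45*P*b + P = P + 45*P*b)
E = 16 (E = (⅔)*24 = 16)
(1858 + (-2*E + 23)) + G(-30, 13) = (1858 + (-2*16 + 23)) - 30*(1 + 45*13) = (1858 + (-32 + 23)) - 30*(1 + 585) = (1858 - 9) - 30*586 = 1849 - 17580 = -15731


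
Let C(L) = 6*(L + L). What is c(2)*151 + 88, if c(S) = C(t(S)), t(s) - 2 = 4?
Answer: 10960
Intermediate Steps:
t(s) = 6 (t(s) = 2 + 4 = 6)
C(L) = 12*L (C(L) = 6*(2*L) = 12*L)
c(S) = 72 (c(S) = 12*6 = 72)
c(2)*151 + 88 = 72*151 + 88 = 10872 + 88 = 10960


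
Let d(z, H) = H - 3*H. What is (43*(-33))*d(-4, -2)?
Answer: -5676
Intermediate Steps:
d(z, H) = -2*H
(43*(-33))*d(-4, -2) = (43*(-33))*(-2*(-2)) = -1419*4 = -5676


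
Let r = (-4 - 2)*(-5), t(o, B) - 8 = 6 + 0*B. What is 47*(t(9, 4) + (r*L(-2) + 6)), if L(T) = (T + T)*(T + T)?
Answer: 23500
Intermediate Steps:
t(o, B) = 14 (t(o, B) = 8 + (6 + 0*B) = 8 + (6 + 0) = 8 + 6 = 14)
L(T) = 4*T² (L(T) = (2*T)*(2*T) = 4*T²)
r = 30 (r = -6*(-5) = 30)
47*(t(9, 4) + (r*L(-2) + 6)) = 47*(14 + (30*(4*(-2)²) + 6)) = 47*(14 + (30*(4*4) + 6)) = 47*(14 + (30*16 + 6)) = 47*(14 + (480 + 6)) = 47*(14 + 486) = 47*500 = 23500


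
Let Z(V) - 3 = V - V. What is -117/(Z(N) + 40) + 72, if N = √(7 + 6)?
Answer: 2979/43 ≈ 69.279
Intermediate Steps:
N = √13 ≈ 3.6056
Z(V) = 3 (Z(V) = 3 + (V - V) = 3 + 0 = 3)
-117/(Z(N) + 40) + 72 = -117/(3 + 40) + 72 = -117/43 + 72 = 2979/43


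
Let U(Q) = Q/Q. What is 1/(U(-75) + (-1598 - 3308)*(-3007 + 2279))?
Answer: 1/3571569 ≈ 2.7999e-7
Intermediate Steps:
U(Q) = 1
1/(U(-75) + (-1598 - 3308)*(-3007 + 2279)) = 1/(1 + (-1598 - 3308)*(-3007 + 2279)) = 1/(1 - 4906*(-728)) = 1/(1 + 3571568) = 1/3571569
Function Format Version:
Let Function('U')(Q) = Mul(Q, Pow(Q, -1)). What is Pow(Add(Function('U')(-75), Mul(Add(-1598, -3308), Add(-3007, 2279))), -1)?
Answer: Rational(1, 3571569) ≈ 2.7999e-7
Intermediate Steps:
Function('U')(Q) = 1
Pow(Add(Function('U')(-75), Mul(Add(-1598, -3308), Add(-3007, 2279))), -1) = Pow(Add(1, Mul(Add(-1598, -3308), Add(-3007, 2279))), -1) = Pow(Add(1, Mul(-4906, -728)), -1) = Pow(Add(1, 3571568), -1) = Pow(3571569, -1) = Rational(1, 3571569)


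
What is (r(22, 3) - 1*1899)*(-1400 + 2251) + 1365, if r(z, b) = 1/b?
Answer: -4843201/3 ≈ -1.6144e+6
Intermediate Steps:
(r(22, 3) - 1*1899)*(-1400 + 2251) + 1365 = (1/3 - 1*1899)*(-1400 + 2251) + 1365 = (⅓ - 1899)*851 + 1365 = -5696/3*851 + 1365 = -4847296/3 + 1365 = -4843201/3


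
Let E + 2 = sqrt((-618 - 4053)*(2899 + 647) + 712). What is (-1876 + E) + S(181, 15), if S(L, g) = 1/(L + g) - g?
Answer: -371027/196 + 29*I*sqrt(19694) ≈ -1893.0 + 4069.7*I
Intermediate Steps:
E = -2 + 29*I*sqrt(19694) (E = -2 + sqrt((-618 - 4053)*(2899 + 647) + 712) = -2 + sqrt(-4671*3546 + 712) = -2 + sqrt(-16563366 + 712) = -2 + sqrt(-16562654) = -2 + 29*I*sqrt(19694) ≈ -2.0 + 4069.7*I)
(-1876 + E) + S(181, 15) = (-1876 + (-2 + 29*I*sqrt(19694))) + (1 - 1*15**2 - 1*181*15)/(181 + 15) = (-1878 + 29*I*sqrt(19694)) + (1 - 1*225 - 2715)/196 = (-1878 + 29*I*sqrt(19694)) + (1 - 225 - 2715)/196 = (-1878 + 29*I*sqrt(19694)) + (1/196)*(-2939) = (-1878 + 29*I*sqrt(19694)) - 2939/196 = -371027/196 + 29*I*sqrt(19694)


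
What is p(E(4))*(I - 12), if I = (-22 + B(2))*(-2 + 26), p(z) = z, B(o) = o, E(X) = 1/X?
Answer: -123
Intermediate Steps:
I = -480 (I = (-22 + 2)*(-2 + 26) = -20*24 = -480)
p(E(4))*(I - 12) = (-480 - 12)/4 = (¼)*(-492) = -123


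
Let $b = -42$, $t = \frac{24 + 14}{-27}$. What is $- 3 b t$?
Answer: $- \frac{532}{3} \approx -177.33$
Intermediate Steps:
$t = - \frac{38}{27}$ ($t = 38 \left(- \frac{1}{27}\right) = - \frac{38}{27} \approx -1.4074$)
$- 3 b t = \left(-3\right) \left(-42\right) \left(- \frac{38}{27}\right) = 126 \left(- \frac{38}{27}\right) = - \frac{532}{3}$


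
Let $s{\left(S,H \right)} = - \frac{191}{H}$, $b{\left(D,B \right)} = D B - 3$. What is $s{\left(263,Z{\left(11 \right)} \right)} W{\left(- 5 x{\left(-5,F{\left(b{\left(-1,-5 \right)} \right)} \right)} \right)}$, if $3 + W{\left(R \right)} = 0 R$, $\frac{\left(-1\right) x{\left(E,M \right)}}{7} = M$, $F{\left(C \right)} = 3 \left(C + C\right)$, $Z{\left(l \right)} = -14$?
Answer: $- \frac{573}{14} \approx -40.929$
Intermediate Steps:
$b{\left(D,B \right)} = -3 + B D$ ($b{\left(D,B \right)} = B D - 3 = -3 + B D$)
$F{\left(C \right)} = 6 C$ ($F{\left(C \right)} = 3 \cdot 2 C = 6 C$)
$x{\left(E,M \right)} = - 7 M$
$W{\left(R \right)} = -3$ ($W{\left(R \right)} = -3 + 0 R = -3 + 0 = -3$)
$s{\left(263,Z{\left(11 \right)} \right)} W{\left(- 5 x{\left(-5,F{\left(b{\left(-1,-5 \right)} \right)} \right)} \right)} = - \frac{191}{-14} \left(-3\right) = \left(-191\right) \left(- \frac{1}{14}\right) \left(-3\right) = \frac{191}{14} \left(-3\right) = - \frac{573}{14}$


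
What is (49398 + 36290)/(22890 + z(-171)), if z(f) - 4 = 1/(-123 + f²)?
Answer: 2495063184/666627493 ≈ 3.7428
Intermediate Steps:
z(f) = 4 + 1/(-123 + f²)
(49398 + 36290)/(22890 + z(-171)) = (49398 + 36290)/(22890 + (-491 + 4*(-171)²)/(-123 + (-171)²)) = 85688/(22890 + (-491 + 4*29241)/(-123 + 29241)) = 85688/(22890 + (-491 + 116964)/29118) = 85688/(22890 + (1/29118)*116473) = 85688/(22890 + 116473/29118) = 85688/(666627493/29118) = 85688*(29118/666627493) = 2495063184/666627493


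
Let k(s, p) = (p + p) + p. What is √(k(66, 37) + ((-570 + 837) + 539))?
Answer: √917 ≈ 30.282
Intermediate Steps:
k(s, p) = 3*p (k(s, p) = 2*p + p = 3*p)
√(k(66, 37) + ((-570 + 837) + 539)) = √(3*37 + ((-570 + 837) + 539)) = √(111 + (267 + 539)) = √(111 + 806) = √917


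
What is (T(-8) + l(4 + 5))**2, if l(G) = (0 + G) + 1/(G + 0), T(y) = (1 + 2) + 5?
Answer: 23716/81 ≈ 292.79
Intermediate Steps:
T(y) = 8 (T(y) = 3 + 5 = 8)
l(G) = G + 1/G
(T(-8) + l(4 + 5))**2 = (8 + ((4 + 5) + 1/(4 + 5)))**2 = (8 + (9 + 1/9))**2 = (8 + 82/9)**2 = (154/9)**2 = 23716/81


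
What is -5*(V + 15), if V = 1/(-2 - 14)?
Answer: -1195/16 ≈ -74.688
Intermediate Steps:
V = -1/16 (V = 1/(-16) = -1/16 ≈ -0.062500)
-5*(V + 15) = -5*(-1/16 + 15) = -5*239/16 = -1195/16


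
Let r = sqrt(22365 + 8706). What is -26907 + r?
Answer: -26907 + sqrt(31071) ≈ -26731.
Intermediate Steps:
r = sqrt(31071) ≈ 176.27
-26907 + r = -26907 + sqrt(31071)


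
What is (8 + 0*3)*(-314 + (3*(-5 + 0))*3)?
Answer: -2872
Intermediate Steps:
(8 + 0*3)*(-314 + (3*(-5 + 0))*3) = (8 + 0)*(-314 + (3*(-5))*3) = 8*(-314 - 15*3) = 8*(-314 - 45) = 8*(-359) = -2872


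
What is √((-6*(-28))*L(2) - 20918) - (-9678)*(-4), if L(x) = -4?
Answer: -38712 + I*√21590 ≈ -38712.0 + 146.94*I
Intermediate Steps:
√((-6*(-28))*L(2) - 20918) - (-9678)*(-4) = √(-6*(-28)*(-4) - 20918) - (-9678)*(-4) = √(168*(-4) - 20918) - 1*38712 = √(-672 - 20918) - 38712 = √(-21590) - 38712 = I*√21590 - 38712 = -38712 + I*√21590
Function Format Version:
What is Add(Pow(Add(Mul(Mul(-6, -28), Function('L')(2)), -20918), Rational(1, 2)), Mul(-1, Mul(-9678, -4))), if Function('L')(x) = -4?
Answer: Add(-38712, Mul(I, Pow(21590, Rational(1, 2)))) ≈ Add(-38712., Mul(146.94, I))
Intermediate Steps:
Add(Pow(Add(Mul(Mul(-6, -28), Function('L')(2)), -20918), Rational(1, 2)), Mul(-1, Mul(-9678, -4))) = Add(Pow(Add(Mul(Mul(-6, -28), -4), -20918), Rational(1, 2)), Mul(-1, Mul(-9678, -4))) = Add(Pow(Add(Mul(168, -4), -20918), Rational(1, 2)), Mul(-1, 38712)) = Add(Pow(Add(-672, -20918), Rational(1, 2)), -38712) = Add(Pow(-21590, Rational(1, 2)), -38712) = Add(Mul(I, Pow(21590, Rational(1, 2))), -38712) = Add(-38712, Mul(I, Pow(21590, Rational(1, 2))))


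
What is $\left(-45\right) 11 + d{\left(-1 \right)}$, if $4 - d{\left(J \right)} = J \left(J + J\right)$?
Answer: $-493$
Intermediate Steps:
$d{\left(J \right)} = 4 - 2 J^{2}$ ($d{\left(J \right)} = 4 - J \left(J + J\right) = 4 - J 2 J = 4 - 2 J^{2}$)
$\left(-45\right) 11 + d{\left(-1 \right)} = \left(-45\right) 11 + \left(4 - 2 \left(-1\right)^{2}\right) = -495 + \left(4 - 2\right) = -495 + 2 = -493$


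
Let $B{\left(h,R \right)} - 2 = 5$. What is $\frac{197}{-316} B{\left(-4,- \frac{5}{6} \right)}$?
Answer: $- \frac{1379}{316} \approx -4.3639$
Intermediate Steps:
$B{\left(h,R \right)} = 7$ ($B{\left(h,R \right)} = 2 + 5 = 7$)
$\frac{197}{-316} B{\left(-4,- \frac{5}{6} \right)} = \frac{197}{-316} \cdot 7 = 197 \left(- \frac{1}{316}\right) 7 = \left(- \frac{197}{316}\right) 7 = - \frac{1379}{316}$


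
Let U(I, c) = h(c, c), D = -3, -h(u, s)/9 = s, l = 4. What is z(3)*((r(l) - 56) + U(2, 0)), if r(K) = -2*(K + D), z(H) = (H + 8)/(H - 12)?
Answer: 638/9 ≈ 70.889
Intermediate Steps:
h(u, s) = -9*s
z(H) = (8 + H)/(-12 + H)
r(K) = 6 - 2*K (r(K) = -2*(K - 3) = -2*(-3 + K) = 6 - 2*K)
U(I, c) = -9*c
z(3)*((r(l) - 56) + U(2, 0)) = ((8 + 3)/(-12 + 3))*(((6 - 2*4) - 56) - 9*0) = (11/(-9))*(((6 - 8) - 56) + 0) = (-⅑*11)*((-2 - 56) + 0) = -11*(-58 + 0)/9 = -11/9*(-58) = 638/9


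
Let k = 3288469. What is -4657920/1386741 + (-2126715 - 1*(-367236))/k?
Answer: -5919122397473/1520084929843 ≈ -3.8939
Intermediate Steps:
-4657920/1386741 + (-2126715 - 1*(-367236))/k = -4657920/1386741 + (-2126715 - 1*(-367236))/3288469 = -4657920*1/1386741 + (-2126715 + 367236)*(1/3288469) = -1552640/462247 - 1759479*1/3288469 = -1552640/462247 - 1759479/3288469 = -5919122397473/1520084929843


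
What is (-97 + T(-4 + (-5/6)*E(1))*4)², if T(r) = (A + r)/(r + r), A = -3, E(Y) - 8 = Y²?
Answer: 4721929/529 ≈ 8926.1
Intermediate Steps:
E(Y) = 8 + Y²
T(r) = (-3 + r)/(2*r) (T(r) = (-3 + r)/(r + r) = (-3 + r)/((2*r)) = (-3 + r)*(1/(2*r)) = (-3 + r)/(2*r))
(-97 + T(-4 + (-5/6)*E(1))*4)² = (-97 + ((-3 + (-4 + (-5/6)*(8 + 1²)))/(2*(-4 + (-5/6)*(8 + 1²))))*4)² = (-97 + ((-3 + (-4 + (-5*⅙)*(8 + 1)))/(2*(-4 + (-5*⅙)*(8 + 1))))*4)² = (-97 + ((-3 + (-4 - ⅚*9))/(2*(-4 - ⅚*9)))*4)² = (-97 + ((-3 + (-4 - 15/2))/(2*(-4 - 15/2)))*4)² = (-97 + ((-3 - 23/2)/(2*(-23/2)))*4)² = (-97 + ((½)*(-2/23)*(-29/2))*4)² = (-97 + (29/46)*4)² = (-97 + 58/23)² = (-2173/23)² = 4721929/529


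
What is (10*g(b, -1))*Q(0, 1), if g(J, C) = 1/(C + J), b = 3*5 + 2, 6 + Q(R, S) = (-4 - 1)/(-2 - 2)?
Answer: -95/32 ≈ -2.9688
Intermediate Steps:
Q(R, S) = -19/4 (Q(R, S) = -6 + (-4 - 1)/(-2 - 2) = -6 - 5/(-4) = -6 - 5*(-1/4) = -6 + 5/4 = -19/4)
b = 17 (b = 15 + 2 = 17)
(10*g(b, -1))*Q(0, 1) = (10/(-1 + 17))*(-19/4) = (10/16)*(-19/4) = (10*(1/16))*(-19/4) = (5/8)*(-19/4) = -95/32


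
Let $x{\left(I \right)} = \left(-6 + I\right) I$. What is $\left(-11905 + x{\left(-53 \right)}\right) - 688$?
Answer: $-9466$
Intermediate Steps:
$x{\left(I \right)} = I \left(-6 + I\right)$
$\left(-11905 + x{\left(-53 \right)}\right) - 688 = \left(-11905 - 53 \left(-6 - 53\right)\right) - 688 = \left(-11905 - -3127\right) - 688 = \left(-11905 + 3127\right) - 688 = -8778 - 688 = -9466$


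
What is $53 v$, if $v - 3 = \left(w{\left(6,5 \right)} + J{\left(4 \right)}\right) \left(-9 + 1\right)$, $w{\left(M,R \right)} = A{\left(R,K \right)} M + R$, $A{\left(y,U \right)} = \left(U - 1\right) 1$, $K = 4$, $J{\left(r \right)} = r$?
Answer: $-11289$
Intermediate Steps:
$A{\left(y,U \right)} = -1 + U$ ($A{\left(y,U \right)} = \left(-1 + U\right) 1 = -1 + U$)
$w{\left(M,R \right)} = R + 3 M$ ($w{\left(M,R \right)} = \left(-1 + 4\right) M + R = 3 M + R = R + 3 M$)
$v = -213$ ($v = 3 + \left(\left(5 + 3 \cdot 6\right) + 4\right) \left(-9 + 1\right) = 3 + \left(\left(5 + 18\right) + 4\right) \left(-8\right) = 3 + \left(23 + 4\right) \left(-8\right) = 3 + 27 \left(-8\right) = 3 - 216 = -213$)
$53 v = 53 \left(-213\right) = -11289$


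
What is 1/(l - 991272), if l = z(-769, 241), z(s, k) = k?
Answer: -1/991031 ≈ -1.0090e-6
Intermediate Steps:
l = 241
1/(l - 991272) = 1/(241 - 991272) = 1/(-991031) = -1/991031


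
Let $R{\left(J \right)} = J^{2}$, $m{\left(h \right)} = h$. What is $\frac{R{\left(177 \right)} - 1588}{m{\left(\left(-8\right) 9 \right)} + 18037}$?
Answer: $\frac{29741}{17965} \approx 1.6555$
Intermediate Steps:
$\frac{R{\left(177 \right)} - 1588}{m{\left(\left(-8\right) 9 \right)} + 18037} = \frac{177^{2} - 1588}{\left(-8\right) 9 + 18037} = \frac{31329 - 1588}{-72 + 18037} = \frac{29741}{17965}$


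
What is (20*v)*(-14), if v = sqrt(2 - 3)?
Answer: -280*I ≈ -280.0*I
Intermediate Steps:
v = I (v = sqrt(-1) = I ≈ 1.0*I)
(20*v)*(-14) = (20*I)*(-14) = -280*I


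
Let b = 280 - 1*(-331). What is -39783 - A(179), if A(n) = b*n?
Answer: -149152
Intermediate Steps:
b = 611 (b = 280 + 331 = 611)
A(n) = 611*n
-39783 - A(179) = -39783 - 611*179 = -39783 - 1*109369 = -39783 - 109369 = -149152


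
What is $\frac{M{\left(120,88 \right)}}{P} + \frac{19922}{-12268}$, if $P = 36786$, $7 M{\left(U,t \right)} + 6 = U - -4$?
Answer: $- \frac{1282126805}{789758634} \approx -1.6234$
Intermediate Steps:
$M{\left(U,t \right)} = - \frac{2}{7} + \frac{U}{7}$ ($M{\left(U,t \right)} = - \frac{6}{7} + \frac{U - -4}{7} = - \frac{6}{7} + \frac{U + 4}{7} = - \frac{6}{7} + \frac{4 + U}{7} = - \frac{6}{7} + \left(\frac{4}{7} + \frac{U}{7}\right) = - \frac{2}{7} + \frac{U}{7}$)
$\frac{M{\left(120,88 \right)}}{P} + \frac{19922}{-12268} = \frac{- \frac{2}{7} + \frac{1}{7} \cdot 120}{36786} + \frac{19922}{-12268} = \left(- \frac{2}{7} + \frac{120}{7}\right) \frac{1}{36786} + 19922 \left(- \frac{1}{12268}\right) = \frac{118}{7} \cdot \frac{1}{36786} - \frac{9961}{6134} = \frac{59}{128751} - \frac{9961}{6134} = - \frac{1282126805}{789758634}$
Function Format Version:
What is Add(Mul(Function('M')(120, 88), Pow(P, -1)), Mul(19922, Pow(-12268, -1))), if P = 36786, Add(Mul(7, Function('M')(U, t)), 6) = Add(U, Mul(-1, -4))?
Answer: Rational(-1282126805, 789758634) ≈ -1.6234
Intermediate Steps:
Function('M')(U, t) = Add(Rational(-2, 7), Mul(Rational(1, 7), U)) (Function('M')(U, t) = Add(Rational(-6, 7), Mul(Rational(1, 7), Add(U, Mul(-1, -4)))) = Add(Rational(-6, 7), Mul(Rational(1, 7), Add(U, 4))) = Add(Rational(-6, 7), Mul(Rational(1, 7), Add(4, U))) = Add(Rational(-6, 7), Add(Rational(4, 7), Mul(Rational(1, 7), U))) = Add(Rational(-2, 7), Mul(Rational(1, 7), U)))
Add(Mul(Function('M')(120, 88), Pow(P, -1)), Mul(19922, Pow(-12268, -1))) = Add(Mul(Add(Rational(-2, 7), Mul(Rational(1, 7), 120)), Pow(36786, -1)), Mul(19922, Pow(-12268, -1))) = Add(Mul(Add(Rational(-2, 7), Rational(120, 7)), Rational(1, 36786)), Mul(19922, Rational(-1, 12268))) = Add(Mul(Rational(118, 7), Rational(1, 36786)), Rational(-9961, 6134)) = Add(Rational(59, 128751), Rational(-9961, 6134)) = Rational(-1282126805, 789758634)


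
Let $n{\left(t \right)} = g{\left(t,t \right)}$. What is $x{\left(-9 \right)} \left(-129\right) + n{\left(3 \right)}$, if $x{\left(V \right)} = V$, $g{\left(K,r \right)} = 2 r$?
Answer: $1167$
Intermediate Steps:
$n{\left(t \right)} = 2 t$
$x{\left(-9 \right)} \left(-129\right) + n{\left(3 \right)} = \left(-9\right) \left(-129\right) + 2 \cdot 3 = 1161 + 6 = 1167$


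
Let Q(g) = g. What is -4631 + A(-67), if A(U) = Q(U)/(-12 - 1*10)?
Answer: -101815/22 ≈ -4628.0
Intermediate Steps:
A(U) = -U/22 (A(U) = U/(-12 - 1*10) = U/(-12 - 10) = U/(-22) = U*(-1/22) = -U/22)
-4631 + A(-67) = -4631 - 1/22*(-67) = -4631 + 67/22 = -101815/22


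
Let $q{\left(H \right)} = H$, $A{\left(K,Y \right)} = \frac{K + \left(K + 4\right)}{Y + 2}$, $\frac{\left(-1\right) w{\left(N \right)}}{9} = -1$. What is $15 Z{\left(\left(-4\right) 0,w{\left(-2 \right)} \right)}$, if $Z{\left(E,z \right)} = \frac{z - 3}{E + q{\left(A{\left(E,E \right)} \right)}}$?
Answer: $45$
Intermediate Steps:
$w{\left(N \right)} = 9$ ($w{\left(N \right)} = \left(-9\right) \left(-1\right) = 9$)
$A{\left(K,Y \right)} = \frac{4 + 2 K}{2 + Y}$ ($A{\left(K,Y \right)} = \frac{K + \left(4 + K\right)}{2 + Y} = \frac{4 + 2 K}{2 + Y}$)
$Z{\left(E,z \right)} = \frac{-3 + z}{2 + E}$ ($Z{\left(E,z \right)} = \frac{z - 3}{E + \frac{2 \left(2 + E\right)}{2 + E}} = \frac{-3 + z}{E + 2} = \frac{-3 + z}{2 + E}$)
$15 Z{\left(\left(-4\right) 0,w{\left(-2 \right)} \right)} = 15 \frac{-3 + 9}{2 - 0} = 15 \frac{1}{2 + 0} \cdot 6 = 15 \cdot \frac{1}{2} \cdot 6 = 15 \cdot 3 = 45$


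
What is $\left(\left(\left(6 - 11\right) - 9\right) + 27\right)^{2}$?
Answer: $169$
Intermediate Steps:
$\left(\left(\left(6 - 11\right) - 9\right) + 27\right)^{2} = \left(\left(-5 - 9\right) + 27\right)^{2} = \left(-14 + 27\right)^{2} = 13^{2} = 169$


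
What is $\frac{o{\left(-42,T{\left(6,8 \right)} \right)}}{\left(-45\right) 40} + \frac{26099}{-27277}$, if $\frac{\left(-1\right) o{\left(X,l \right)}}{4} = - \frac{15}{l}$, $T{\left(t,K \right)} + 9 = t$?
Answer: $- \frac{2321633}{2454930} \approx -0.9457$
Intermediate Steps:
$T{\left(t,K \right)} = -9 + t$
$o{\left(X,l \right)} = \frac{60}{l}$ ($o{\left(X,l \right)} = - 4 \left(- \frac{15}{l}\right) = \frac{60}{l}$)
$\frac{o{\left(-42,T{\left(6,8 \right)} \right)}}{\left(-45\right) 40} + \frac{26099}{-27277} = \frac{60 \frac{1}{-9 + 6}}{\left(-45\right) 40} + \frac{26099}{-27277} = \frac{60 \frac{1}{-3}}{-1800} + 26099 \left(- \frac{1}{27277}\right) = 60 \left(- \frac{1}{3}\right) \left(- \frac{1}{1800}\right) - \frac{26099}{27277} = \left(-20\right) \left(- \frac{1}{1800}\right) - \frac{26099}{27277} = \frac{1}{90} - \frac{26099}{27277} = - \frac{2321633}{2454930}$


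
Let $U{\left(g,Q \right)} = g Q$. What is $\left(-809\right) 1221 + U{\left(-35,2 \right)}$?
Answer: $-987859$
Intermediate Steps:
$U{\left(g,Q \right)} = Q g$
$\left(-809\right) 1221 + U{\left(-35,2 \right)} = \left(-809\right) 1221 + 2 \left(-35\right) = -987789 - 70 = -987859$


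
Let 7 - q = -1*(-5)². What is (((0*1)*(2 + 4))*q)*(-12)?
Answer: 0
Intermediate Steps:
q = 32 (q = 7 - (-1)*(-5)² = 7 - (-1)*25 = 7 - 1*(-25) = 7 + 25 = 32)
(((0*1)*(2 + 4))*q)*(-12) = (((0*1)*(2 + 4))*32)*(-12) = ((0*6)*32)*(-12) = (0*32)*(-12) = 0*(-12) = 0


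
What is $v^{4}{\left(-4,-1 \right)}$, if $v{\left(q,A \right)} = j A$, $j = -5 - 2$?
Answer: $2401$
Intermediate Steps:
$j = -7$
$v{\left(q,A \right)} = - 7 A$
$v^{4}{\left(-4,-1 \right)} = \left(\left(-7\right) \left(-1\right)\right)^{4} = 7^{4} = 2401$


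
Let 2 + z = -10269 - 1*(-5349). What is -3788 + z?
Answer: -8710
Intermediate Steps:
z = -4922 (z = -2 + (-10269 - 1*(-5349)) = -2 + (-10269 + 5349) = -2 - 4920 = -4922)
-3788 + z = -3788 - 4922 = -8710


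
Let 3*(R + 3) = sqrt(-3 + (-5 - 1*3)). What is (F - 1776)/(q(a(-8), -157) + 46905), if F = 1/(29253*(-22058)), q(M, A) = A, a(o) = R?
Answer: -1145986509025/30164739484152 ≈ -0.037991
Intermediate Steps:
R = -3 + I*sqrt(11)/3 (R = -3 + sqrt(-3 + (-5 - 1*3))/3 = -3 + sqrt(-3 + (-5 - 3))/3 = -3 + sqrt(-3 - 8)/3 = -3 + sqrt(-11)/3 = -3 + (I*sqrt(11))/3 = -3 + I*sqrt(11)/3 ≈ -3.0 + 1.1055*I)
a(o) = -3 + I*sqrt(11)/3
F = -1/645262674 (F = (1/29253)*(-1/22058) = -1/645262674 ≈ -1.5498e-9)
(F - 1776)/(q(a(-8), -157) + 46905) = (-1/645262674 - 1776)/(-157 + 46905) = -1145986509025/645262674/46748 = -1145986509025/645262674*1/46748 = -1145986509025/30164739484152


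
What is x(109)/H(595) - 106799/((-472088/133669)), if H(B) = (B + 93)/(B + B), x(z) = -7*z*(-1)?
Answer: 160161469167/5074946 ≈ 31559.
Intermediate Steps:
x(z) = 7*z
H(B) = (93 + B)/(2*B) (H(B) = (93 + B)/((2*B)) = (93 + B)*(1/(2*B)) = (93 + B)/(2*B))
x(109)/H(595) - 106799/((-472088/133669)) = (7*109)/(((1/2)*(93 + 595)/595)) - 106799/((-472088/133669)) = 763/(((1/2)*(1/595)*688)) - 106799/((-472088*1/133669)) = 763/(344/595) - 106799/(-472088/133669) = 763*(595/344) - 106799*(-133669/472088) = 453985/344 + 14275715531/472088 = 160161469167/5074946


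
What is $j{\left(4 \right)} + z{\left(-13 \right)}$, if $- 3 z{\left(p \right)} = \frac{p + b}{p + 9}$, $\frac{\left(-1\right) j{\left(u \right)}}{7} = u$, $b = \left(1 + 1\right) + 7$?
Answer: $- \frac{85}{3} \approx -28.333$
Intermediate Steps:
$b = 9$ ($b = 2 + 7 = 9$)
$j{\left(u \right)} = - 7 u$
$z{\left(p \right)} = - \frac{1}{3}$ ($z{\left(p \right)} = - \frac{\left(p + 9\right) \frac{1}{p + 9}}{3} = - \frac{\left(9 + p\right) \frac{1}{9 + p}}{3} = \left(- \frac{1}{3}\right) 1 = - \frac{1}{3}$)
$j{\left(4 \right)} + z{\left(-13 \right)} = \left(-7\right) 4 - \frac{1}{3} = -28 - \frac{1}{3} = - \frac{85}{3}$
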